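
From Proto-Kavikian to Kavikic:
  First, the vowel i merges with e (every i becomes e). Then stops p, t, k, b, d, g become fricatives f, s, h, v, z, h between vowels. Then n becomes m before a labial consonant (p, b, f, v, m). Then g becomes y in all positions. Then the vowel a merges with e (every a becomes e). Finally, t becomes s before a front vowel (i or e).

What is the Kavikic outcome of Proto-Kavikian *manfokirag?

memfoherey

Kavikic: *manfokirag
  manfokirag → manfokerag   [vowel merger]
  manfokerag → manfoherag   [intervocalic lenition]
  manfoherag → mamfoherag   [nasal place assimilation]
  mamfoherag → mamfoheray   [unconditioned shift]
  mamfoheray → memfoherey   [vowel merger]
  memfoherey (rule 6 does not apply)
  giving Kavikic memfoherey.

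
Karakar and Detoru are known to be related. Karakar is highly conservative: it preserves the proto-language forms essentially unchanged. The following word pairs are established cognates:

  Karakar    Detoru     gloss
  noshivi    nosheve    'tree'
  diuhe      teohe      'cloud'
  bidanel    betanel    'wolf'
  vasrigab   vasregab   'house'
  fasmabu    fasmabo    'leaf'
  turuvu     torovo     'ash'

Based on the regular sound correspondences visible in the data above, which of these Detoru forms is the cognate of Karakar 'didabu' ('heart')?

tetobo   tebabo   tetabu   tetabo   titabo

tetabo

diuhe ~ teohe — Karakar d corresponds to Detoru t word-initially before a front vowel.
bidanel ~ betanel, vasrigab ~ vasregab — Karakar i corresponds to Detoru e after a consonant, before a consonant other than r, m, n, p, b, f, v.
bidanel ~ betanel — Karakar d corresponds to Detoru t between vowels (before a back vowel).
fasmabu ~ fasmabo, turuvu ~ torovo — Karakar u corresponds to Detoru o word-finally.
Applying these to Karakar 'didabu':
  didabu → tidabu   (d→t word-initially before a front vowel)
  tidabu → tedabu   (i→e after a consonant, before a consonant other than r, m, n, p, b, f, v)
  tedabu → tetabu   (d→t between vowels (before a back vowel))
  tetabu → tetabo   (u→o word-finally)
So the Detoru cognate is 'tetabo'.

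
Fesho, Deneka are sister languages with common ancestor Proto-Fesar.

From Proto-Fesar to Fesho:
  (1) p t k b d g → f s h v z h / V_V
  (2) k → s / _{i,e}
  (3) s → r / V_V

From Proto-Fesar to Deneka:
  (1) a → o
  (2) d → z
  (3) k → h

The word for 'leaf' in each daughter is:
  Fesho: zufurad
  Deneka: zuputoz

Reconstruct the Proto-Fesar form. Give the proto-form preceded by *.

Position 7: Fesho has d, Deneka has z. Fesho preserves d here (none of its changes turn any other segment into d), so the proto-segment is *d.
Position 6: Fesho has a, Deneka has o. Fesho preserves a here (none of its changes turn any other segment into a), so the proto-segment is *a.
Position 3: Fesho has f, Deneka has p. Deneka preserves p here (none of its changes turn any other segment into p), so the proto-segment is *p.
This points to *zuputad. Verify forward in each daughter:
Fesho: start from *zuputad.
  rule 1 (intervocalic lenition): zuputad → zufusad
  rule 2: no change — zufusad
  rule 3 (rhotacism): zufusad → zufurad
  ⇒ Fesho zufurad
Deneka: start from *zuputad.
  rule 1 (vowel merger): zuputad → zuputod
  rule 2 (unconditioned shift): zuputod → zuputoz
  rule 3: no change — zuputoz
  ⇒ Deneka zuputoz
No other proto-form is consistent with every reflex, so the reconstruction is *zuputad.

*zuputad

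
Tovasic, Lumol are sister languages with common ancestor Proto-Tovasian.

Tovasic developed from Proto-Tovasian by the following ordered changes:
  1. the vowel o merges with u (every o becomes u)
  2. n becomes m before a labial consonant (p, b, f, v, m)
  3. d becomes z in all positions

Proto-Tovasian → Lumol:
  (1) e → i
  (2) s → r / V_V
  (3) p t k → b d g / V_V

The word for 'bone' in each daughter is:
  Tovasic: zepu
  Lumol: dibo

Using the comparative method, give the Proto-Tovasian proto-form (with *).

*depo

Position 2: Tovasic has e, Lumol has i. Tovasic preserves e here (none of its changes turn any other segment into e), so the proto-segment is *e.
Position 4: Tovasic has u, Lumol has o. Lumol preserves o here (none of its changes turn any other segment into o), so the proto-segment is *o.
This points to *depo. Verify forward in each daughter:
Tovasic: *depo > depu > zepu  (by vowel merger, unconditioned shift)
Lumol: *depo
  depo → dipo   [vowel merger]
  dipo (rule 2 does not apply)
  dipo → dibo   [intervocalic voicing]
  giving Lumol dibo.
*depo is the unique common source.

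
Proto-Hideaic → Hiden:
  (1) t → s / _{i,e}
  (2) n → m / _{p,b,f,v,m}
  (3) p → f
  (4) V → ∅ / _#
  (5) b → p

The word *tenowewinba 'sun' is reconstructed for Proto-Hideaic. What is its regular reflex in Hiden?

Hiden: *tenowewinba > senowewinba > senowewimba > senowewimb > senowewimp  (by palatalisation, nasal place assimilation, apocope, unconditioned shift)

senowewimp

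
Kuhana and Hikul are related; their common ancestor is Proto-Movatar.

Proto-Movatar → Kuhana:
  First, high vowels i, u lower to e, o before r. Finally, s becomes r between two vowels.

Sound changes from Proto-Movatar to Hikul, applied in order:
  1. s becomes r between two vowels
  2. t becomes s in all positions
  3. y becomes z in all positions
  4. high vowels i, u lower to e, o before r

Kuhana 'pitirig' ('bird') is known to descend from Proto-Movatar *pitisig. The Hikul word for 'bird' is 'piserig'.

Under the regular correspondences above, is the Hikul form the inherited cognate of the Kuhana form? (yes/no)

Derive the expected Hikul reflex of *pitisig:
Hikul: *pitisig > pitirig > pisirig > piserig  (by rhotacism, unconditioned shift, pre-rhotic lowering)
Hikul 'piserig' matches the regular reflex exactly, so the pair is cognate.

yes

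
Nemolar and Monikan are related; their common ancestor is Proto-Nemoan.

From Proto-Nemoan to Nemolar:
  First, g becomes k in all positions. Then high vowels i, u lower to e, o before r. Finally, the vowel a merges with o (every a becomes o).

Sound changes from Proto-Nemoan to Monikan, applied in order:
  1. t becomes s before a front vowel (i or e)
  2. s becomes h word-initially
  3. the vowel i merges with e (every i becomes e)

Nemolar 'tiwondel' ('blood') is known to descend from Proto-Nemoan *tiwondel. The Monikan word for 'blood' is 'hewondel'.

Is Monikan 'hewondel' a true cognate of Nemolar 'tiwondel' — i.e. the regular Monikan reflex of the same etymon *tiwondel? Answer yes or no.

Derive the expected Monikan reflex of *tiwondel:
Monikan: *tiwondel
  tiwondel → siwondel   [palatalisation]
  siwondel → hiwondel   [debuccalisation]
  hiwondel → hewondel   [vowel merger]
  giving Monikan hewondel.
Monikan 'hewondel' matches the regular reflex exactly, so the pair is cognate.

yes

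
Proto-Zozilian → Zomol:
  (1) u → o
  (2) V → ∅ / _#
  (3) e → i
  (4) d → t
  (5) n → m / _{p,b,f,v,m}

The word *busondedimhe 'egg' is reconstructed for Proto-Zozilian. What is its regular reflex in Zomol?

Zomol: *busondedimhe
  busondedimhe → bosondedimhe   [vowel merger]
  bosondedimhe → bosondedimh   [apocope]
  bosondedimh → bosondidimh   [vowel merger]
  bosondidimh → bosontitimh   [unconditioned shift]
  bosontitimh (rule 5 does not apply)
  giving Zomol bosontitimh.

bosontitimh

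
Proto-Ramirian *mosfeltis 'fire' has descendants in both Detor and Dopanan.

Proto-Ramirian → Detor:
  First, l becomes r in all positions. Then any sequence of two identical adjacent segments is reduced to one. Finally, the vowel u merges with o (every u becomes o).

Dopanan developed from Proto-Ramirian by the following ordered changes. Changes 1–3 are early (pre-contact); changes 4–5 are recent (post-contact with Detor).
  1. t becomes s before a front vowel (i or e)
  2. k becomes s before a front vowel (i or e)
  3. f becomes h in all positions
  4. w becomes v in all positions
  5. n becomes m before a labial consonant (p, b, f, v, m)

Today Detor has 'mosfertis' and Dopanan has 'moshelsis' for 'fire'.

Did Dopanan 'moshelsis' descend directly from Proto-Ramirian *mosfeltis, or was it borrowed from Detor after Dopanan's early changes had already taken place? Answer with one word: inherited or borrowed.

If inherited, *mosfeltis would pass through all of Dopanan's changes:
Dopanan: *mosfeltis > mosfelsis > moshelsis  (by palatalisation, unconditioned shift)
If borrowed from Detor 'mosfertis' after the early changes, it would undergo only the recent ones:
  rule 4 (unconditioned shift): no change (mosfertis)
  rule 5 (nasal place assimilation): no change (mosfertis)
  ⇒ as a loan: mosfertis
Dopanan 'moshelsis' matches the inherited outcome exactly, so it is an inherited cognate, not a loan.

inherited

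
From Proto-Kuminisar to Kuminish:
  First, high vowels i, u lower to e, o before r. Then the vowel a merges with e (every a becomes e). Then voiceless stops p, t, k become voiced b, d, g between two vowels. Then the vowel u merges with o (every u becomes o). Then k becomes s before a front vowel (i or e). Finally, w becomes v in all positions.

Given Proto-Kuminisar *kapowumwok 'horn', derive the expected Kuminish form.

Kuminish: *kapowumwok
  kapowumwok (rule 1 does not apply)
  kapowumwok → kepowumwok   [vowel merger]
  kepowumwok → kebowumwok   [intervocalic voicing]
  kebowumwok → kebowomwok   [vowel merger]
  kebowomwok → sebowomwok   [palatalisation]
  sebowomwok → sebovomvok   [unconditioned shift]
  giving Kuminish sebovomvok.

sebovomvok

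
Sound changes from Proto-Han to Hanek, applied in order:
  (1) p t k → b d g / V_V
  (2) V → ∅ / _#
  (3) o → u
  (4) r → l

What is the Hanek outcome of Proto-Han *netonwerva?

Hanek: start from *netonwerva.
  rule 1 (intervocalic voicing): netonwerva → nedonwerva
  rule 2 (apocope): nedonwerva → nedonwerv
  rule 3 (vowel merger): nedonwerv → nedunwerv
  rule 4 (unconditioned shift): nedunwerv → nedunwelv
  ⇒ Hanek nedunwelv

nedunwelv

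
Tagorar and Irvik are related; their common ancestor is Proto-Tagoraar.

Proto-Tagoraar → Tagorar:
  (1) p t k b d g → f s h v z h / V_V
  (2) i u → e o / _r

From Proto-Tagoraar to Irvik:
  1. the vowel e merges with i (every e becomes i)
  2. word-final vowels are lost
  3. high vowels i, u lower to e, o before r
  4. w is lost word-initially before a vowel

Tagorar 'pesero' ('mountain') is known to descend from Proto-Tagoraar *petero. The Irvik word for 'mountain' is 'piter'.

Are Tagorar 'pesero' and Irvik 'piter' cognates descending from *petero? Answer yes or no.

Derive the expected Irvik reflex of *petero:
Irvik: start from *petero.
  rule 1 (vowel merger): petero → pitiro
  rule 2 (apocope): pitiro → pitir
  rule 3 (pre-rhotic lowering): pitir → piter
  rule 4: no change — piter
  ⇒ Irvik piter
Irvik 'piter' matches the regular reflex exactly, so the pair is cognate.

yes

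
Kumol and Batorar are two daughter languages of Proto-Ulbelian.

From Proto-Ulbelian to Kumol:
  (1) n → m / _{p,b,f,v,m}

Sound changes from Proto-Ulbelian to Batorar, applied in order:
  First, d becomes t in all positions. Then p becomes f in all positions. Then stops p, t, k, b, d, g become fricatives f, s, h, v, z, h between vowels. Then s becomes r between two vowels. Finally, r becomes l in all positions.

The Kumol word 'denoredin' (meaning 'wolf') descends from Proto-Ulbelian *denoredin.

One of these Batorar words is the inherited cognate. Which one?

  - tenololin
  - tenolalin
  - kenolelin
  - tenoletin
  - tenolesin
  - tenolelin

tenolelin

Batorar: *denoredin
  denoredin → tenoretin   [unconditioned shift]
  tenoretin (rule 2 does not apply)
  tenoretin → tenoresin   [intervocalic lenition]
  tenoresin → tenorerin   [rhotacism]
  tenorerin → tenolelin   [unconditioned shift]
  giving Batorar tenolelin.
Only 'tenolelin' matches the regular Batorar development of *denoredin.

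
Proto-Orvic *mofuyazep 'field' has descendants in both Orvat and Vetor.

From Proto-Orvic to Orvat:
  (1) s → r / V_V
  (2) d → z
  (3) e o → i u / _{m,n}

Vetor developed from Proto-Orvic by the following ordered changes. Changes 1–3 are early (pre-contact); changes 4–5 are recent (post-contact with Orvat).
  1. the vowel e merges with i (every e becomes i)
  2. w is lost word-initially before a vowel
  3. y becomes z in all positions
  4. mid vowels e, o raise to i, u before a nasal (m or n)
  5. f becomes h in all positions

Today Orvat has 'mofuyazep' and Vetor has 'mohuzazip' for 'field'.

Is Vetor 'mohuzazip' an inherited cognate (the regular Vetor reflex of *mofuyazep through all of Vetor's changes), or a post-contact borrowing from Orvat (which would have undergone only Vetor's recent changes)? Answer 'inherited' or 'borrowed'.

If inherited, *mofuyazep would pass through all of Vetor's changes:
Vetor: *mofuyazep > mofuyazip > mofuzazip > mohuzazip  (by vowel merger, unconditioned shift, unconditioned shift)
If borrowed from Orvat 'mofuyazep' after the early changes, it would undergo only the recent ones:
  rule 4 (pre-nasal raising): no change (mofuyazep)
  rule 5 (unconditioned shift): mofuyazep → mohuyazep
  ⇒ as a loan: mohuyazep
Vetor 'mohuzazip' matches the inherited outcome exactly, so it is an inherited cognate, not a loan.

inherited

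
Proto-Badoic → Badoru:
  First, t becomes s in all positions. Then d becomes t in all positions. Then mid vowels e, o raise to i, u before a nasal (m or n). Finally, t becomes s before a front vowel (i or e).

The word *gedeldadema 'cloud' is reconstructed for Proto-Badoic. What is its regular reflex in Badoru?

geseltasima

Badoru: start from *gedeldadema.
  rule 1: no change — gedeldadema
  rule 2 (unconditioned shift): gedeldadema → geteltatema
  rule 3 (pre-nasal raising): geteltatema → geteltatima
  rule 4 (palatalisation): geteltatima → geseltasima
  ⇒ Badoru geseltasima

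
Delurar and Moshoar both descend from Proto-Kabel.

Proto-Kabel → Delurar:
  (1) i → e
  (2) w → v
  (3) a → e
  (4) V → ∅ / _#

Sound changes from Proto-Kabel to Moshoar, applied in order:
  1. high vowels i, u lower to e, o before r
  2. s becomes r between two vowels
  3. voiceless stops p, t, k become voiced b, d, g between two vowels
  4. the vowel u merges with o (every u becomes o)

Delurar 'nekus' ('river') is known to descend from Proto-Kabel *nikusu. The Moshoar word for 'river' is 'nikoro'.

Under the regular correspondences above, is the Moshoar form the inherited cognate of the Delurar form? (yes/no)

Derive the expected Moshoar reflex of *nikusu:
Moshoar: *nikusu
  nikusu (rule 1 does not apply)
  nikusu → nikuru   [rhotacism]
  nikuru → niguru   [intervocalic voicing]
  niguru → nigoro   [vowel merger]
  giving Moshoar nigoro.
The regular Moshoar reflex would be 'nigoro', but the attested form is 'nikoro'. The correspondence is irregular, so they are not cognates (the Moshoar form has a different source).

no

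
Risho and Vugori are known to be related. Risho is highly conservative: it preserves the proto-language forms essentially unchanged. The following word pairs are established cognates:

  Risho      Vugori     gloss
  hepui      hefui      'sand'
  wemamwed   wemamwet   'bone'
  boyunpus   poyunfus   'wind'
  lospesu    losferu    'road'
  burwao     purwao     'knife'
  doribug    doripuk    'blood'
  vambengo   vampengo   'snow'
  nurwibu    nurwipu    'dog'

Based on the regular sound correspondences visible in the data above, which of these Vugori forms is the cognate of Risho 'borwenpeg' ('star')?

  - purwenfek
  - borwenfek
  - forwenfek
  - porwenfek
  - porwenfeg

boyunpus ~ poyunfus — Risho b corresponds to Vugori p word-initially before a back vowel.
lospesu ~ losferu — Risho p corresponds to Vugori f after a consonant, before a front vowel.
doribug ~ doripuk — Risho g corresponds to Vugori k word-finally.
Applying these to Risho 'borwenpeg':
  borwenpeg → porwenpeg   (b→p word-initially before a back vowel)
  porwenpeg → porwenfeg   (p→f after a consonant, before a front vowel)
  porwenfeg → porwenfek   (g→k word-finally)
So the Vugori cognate is 'porwenfek'.

porwenfek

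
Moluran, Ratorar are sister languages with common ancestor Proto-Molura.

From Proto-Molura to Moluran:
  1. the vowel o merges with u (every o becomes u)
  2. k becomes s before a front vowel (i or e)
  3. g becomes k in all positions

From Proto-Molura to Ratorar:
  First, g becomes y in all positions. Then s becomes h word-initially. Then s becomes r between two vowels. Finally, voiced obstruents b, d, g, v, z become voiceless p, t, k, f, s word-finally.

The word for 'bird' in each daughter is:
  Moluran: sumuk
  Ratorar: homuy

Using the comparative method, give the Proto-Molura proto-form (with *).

*somug

Position 2: Moluran has u, Ratorar has o. Ratorar preserves o here (none of its changes turn any other segment into o), so the proto-segment is *o.
Position 5: Moluran has k, Ratorar has y. Taking the neighbouring segments as reconstructed: Moluran k could go back to *k or *g; Ratorar y could go back to *g or *y — the one source consistent with every daughter is *g.
Verify the candidate proto-form against each daughter:
Moluran: start from *somug.
  rule 1 (vowel merger): somug → sumug
  rule 2: no change — sumug
  rule 3 (unconditioned shift): sumug → sumuk
  ⇒ Moluran sumuk
Ratorar: *somug
  somug → somuy   [unconditioned shift]
  somuy → homuy   [debuccalisation]
  homuy (rule 3 does not apply)
  homuy (rule 4 does not apply)
  giving Ratorar homuy.
*somug is the unique common source.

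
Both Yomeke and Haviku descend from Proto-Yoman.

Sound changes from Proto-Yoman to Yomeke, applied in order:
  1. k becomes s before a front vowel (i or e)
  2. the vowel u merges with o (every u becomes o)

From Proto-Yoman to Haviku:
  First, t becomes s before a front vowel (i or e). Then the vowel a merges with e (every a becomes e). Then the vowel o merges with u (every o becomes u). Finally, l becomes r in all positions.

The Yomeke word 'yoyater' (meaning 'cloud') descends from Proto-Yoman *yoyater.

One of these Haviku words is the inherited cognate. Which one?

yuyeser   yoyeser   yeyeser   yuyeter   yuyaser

yuyeser

Haviku: *yoyater > yoyaser > yoyeser > yuyeser  (by palatalisation, vowel merger, vowel merger)
Only 'yuyeser' matches the regular Haviku development of *yoyater.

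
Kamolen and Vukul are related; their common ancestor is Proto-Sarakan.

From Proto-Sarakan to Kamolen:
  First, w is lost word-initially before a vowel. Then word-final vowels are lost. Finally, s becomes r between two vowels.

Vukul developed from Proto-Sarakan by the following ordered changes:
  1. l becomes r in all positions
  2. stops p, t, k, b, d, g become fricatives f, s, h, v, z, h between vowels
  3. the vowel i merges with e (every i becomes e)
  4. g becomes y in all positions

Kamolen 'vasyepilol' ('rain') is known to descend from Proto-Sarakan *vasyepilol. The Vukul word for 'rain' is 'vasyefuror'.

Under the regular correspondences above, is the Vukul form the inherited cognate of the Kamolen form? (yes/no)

no

Derive the expected Vukul reflex of *vasyepilol:
Vukul: *vasyepilol > vasyepiror > vasyefiror > vasyeferor  (by unconditioned shift, intervocalic lenition, vowel merger)
The regular Vukul reflex would be 'vasyeferor', but the attested form is 'vasyefuror'. The correspondence is irregular, so they are not cognates (the Vukul form has a different source).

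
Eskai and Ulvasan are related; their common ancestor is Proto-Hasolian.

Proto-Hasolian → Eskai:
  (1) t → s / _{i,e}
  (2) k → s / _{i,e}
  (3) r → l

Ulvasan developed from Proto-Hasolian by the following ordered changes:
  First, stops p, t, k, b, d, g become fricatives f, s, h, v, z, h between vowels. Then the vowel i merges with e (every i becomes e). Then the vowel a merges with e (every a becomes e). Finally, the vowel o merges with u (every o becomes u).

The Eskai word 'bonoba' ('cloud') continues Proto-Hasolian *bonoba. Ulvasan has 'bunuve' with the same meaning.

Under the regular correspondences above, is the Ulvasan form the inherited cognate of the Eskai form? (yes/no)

Derive the expected Ulvasan reflex of *bonoba:
Ulvasan: start from *bonoba.
  rule 1 (intervocalic lenition): bonoba → bonova
  rule 2: no change — bonova
  rule 3 (vowel merger): bonova → bonove
  rule 4 (vowel merger): bonove → bunuve
  ⇒ Ulvasan bunuve
Ulvasan 'bunuve' matches the regular reflex exactly, so the pair is cognate.

yes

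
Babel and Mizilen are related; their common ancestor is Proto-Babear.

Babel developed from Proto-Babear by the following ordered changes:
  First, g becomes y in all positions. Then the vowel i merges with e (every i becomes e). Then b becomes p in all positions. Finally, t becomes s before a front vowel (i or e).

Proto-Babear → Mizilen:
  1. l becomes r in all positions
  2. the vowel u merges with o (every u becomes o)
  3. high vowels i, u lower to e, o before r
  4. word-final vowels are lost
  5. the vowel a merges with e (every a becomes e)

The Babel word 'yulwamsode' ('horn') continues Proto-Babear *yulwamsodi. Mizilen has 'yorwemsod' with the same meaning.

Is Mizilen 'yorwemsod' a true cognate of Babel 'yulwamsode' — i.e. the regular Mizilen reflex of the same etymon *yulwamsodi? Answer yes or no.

yes

Derive the expected Mizilen reflex of *yulwamsodi:
Mizilen: *yulwamsodi > yurwamsodi > yorwamsodi > yorwamsod > yorwemsod  (by unconditioned shift, vowel merger, apocope, vowel merger)
Mizilen 'yorwemsod' matches the regular reflex exactly, so the pair is cognate.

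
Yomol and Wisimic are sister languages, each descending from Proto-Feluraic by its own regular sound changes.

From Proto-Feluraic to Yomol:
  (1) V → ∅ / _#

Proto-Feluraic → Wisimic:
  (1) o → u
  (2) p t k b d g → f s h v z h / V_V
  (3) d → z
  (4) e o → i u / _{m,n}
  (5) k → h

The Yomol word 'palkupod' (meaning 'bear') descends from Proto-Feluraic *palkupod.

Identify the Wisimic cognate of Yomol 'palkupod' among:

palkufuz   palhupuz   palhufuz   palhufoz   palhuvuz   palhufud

Wisimic: start from *palkupod.
  rule 1 (vowel merger): palkupod → palkupud
  rule 2 (intervocalic lenition): palkupud → palkufud
  rule 3 (unconditioned shift): palkufud → palkufuz
  rule 4: no change — palkufuz
  rule 5 (unconditioned shift): palkufuz → palhufuz
  ⇒ Wisimic palhufuz

palhufuz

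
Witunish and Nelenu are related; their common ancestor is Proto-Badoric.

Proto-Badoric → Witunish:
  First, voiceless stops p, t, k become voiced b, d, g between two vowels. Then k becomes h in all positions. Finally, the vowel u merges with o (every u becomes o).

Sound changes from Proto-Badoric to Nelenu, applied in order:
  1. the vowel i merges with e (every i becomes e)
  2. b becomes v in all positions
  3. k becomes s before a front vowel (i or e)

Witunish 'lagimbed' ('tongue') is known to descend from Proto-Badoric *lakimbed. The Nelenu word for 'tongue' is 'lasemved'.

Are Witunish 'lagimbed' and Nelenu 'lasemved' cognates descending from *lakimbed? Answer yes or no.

Derive the expected Nelenu reflex of *lakimbed:
Nelenu: *lakimbed
  lakimbed → lakembed   [vowel merger]
  lakembed → lakemved   [unconditioned shift]
  lakemved → lasemved   [palatalisation]
  giving Nelenu lasemved.
Nelenu 'lasemved' matches the regular reflex exactly, so the pair is cognate.

yes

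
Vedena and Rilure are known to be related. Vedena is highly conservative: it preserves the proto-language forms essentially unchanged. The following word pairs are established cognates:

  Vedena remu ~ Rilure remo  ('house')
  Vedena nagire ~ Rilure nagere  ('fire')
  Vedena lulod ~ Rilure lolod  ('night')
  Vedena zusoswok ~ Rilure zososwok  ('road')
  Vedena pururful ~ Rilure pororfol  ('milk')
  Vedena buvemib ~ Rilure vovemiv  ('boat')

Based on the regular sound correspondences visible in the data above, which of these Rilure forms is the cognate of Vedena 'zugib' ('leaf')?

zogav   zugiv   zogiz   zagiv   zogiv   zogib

zogiv

lulod ~ lolod, zusoswok ~ zososwok — Vedena u corresponds to Rilure o after a consonant, before a consonant other than r, m, n, p, b, f, v.
buvemib ~ vovemiv — Vedena b corresponds to Rilure v word-finally.
Applying these to Vedena 'zugib':
  zugib → zogib   (u→o after a consonant, before a consonant other than r, m, n, p, b, f, v)
  zogib → zogiv   (b→v word-finally)
So the Rilure cognate is 'zogiv'.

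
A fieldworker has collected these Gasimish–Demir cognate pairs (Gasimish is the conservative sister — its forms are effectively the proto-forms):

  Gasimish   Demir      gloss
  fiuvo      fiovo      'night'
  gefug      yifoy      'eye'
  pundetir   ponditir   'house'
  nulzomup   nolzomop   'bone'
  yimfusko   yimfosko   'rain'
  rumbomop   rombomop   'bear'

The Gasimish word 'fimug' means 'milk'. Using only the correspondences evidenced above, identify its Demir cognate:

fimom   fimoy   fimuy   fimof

fimoy

gefug ~ yifoy, nulzomup ~ nolzomop — Gasimish u corresponds to Demir o after a consonant, before a consonant other than r, m, n, p, b, f, v.
gefug ~ yifoy — Gasimish g corresponds to Demir y word-finally.
Applying these to Gasimish 'fimug':
  fimug → fimog   (u→o after a consonant, before a consonant other than r, m, n, p, b, f, v)
  fimog → fimoy   (g→y word-finally)
So the Demir cognate is 'fimoy'.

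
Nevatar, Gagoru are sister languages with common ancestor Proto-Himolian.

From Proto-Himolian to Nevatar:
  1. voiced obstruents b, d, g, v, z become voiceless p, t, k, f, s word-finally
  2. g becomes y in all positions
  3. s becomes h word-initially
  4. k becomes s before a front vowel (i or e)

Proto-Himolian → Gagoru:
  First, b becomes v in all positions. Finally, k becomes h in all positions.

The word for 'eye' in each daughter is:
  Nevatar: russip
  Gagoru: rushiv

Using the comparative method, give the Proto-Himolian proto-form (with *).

Position 4: Nevatar has s, Gagoru has h. Taking the neighbouring segments as reconstructed: Nevatar s could go back to *k or *s; Gagoru h could go back to *k or *h — the one source consistent with every daughter is *k.
Position 6: Nevatar has p, Gagoru has v. Taking the neighbouring segments as reconstructed: Nevatar p could go back to *p or *b; Gagoru v could go back to *b or *v — the one source consistent with every daughter is *b.
Continuing position by position gives *ruskib; check it forward:
Nevatar: *ruskib > ruskip > russip  (by final devoicing, palatalisation)
Gagoru: *ruskib > ruskiv > rushiv  (by unconditioned shift, unconditioned shift)
No other proto-form is consistent with every reflex, so the reconstruction is *ruskib.

*ruskib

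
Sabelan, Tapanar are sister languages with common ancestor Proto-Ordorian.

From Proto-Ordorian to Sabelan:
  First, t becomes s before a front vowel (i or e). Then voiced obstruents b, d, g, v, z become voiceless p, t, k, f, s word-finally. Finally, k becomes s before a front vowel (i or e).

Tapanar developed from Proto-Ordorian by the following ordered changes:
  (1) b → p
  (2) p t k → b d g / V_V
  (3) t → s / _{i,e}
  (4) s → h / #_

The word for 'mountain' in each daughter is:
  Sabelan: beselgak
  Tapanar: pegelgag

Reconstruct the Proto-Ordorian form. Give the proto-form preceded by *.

*bekelgag

Position 3: Sabelan has s, Tapanar has g. Taking the neighbouring segments as reconstructed: Sabelan s could go back to *t or *k or *s; Tapanar g could go back to *k or *g — the one source consistent with every daughter is *k.
Position 1: Sabelan has b, Tapanar has p. Sabelan preserves b here (none of its changes turn any other segment into b), so the proto-segment is *b.
This points to *bekelgag. Verify forward in each daughter:
Sabelan: *bekelgag > bekelgak > beselgak  (by final devoicing, palatalisation)
Tapanar: *bekelgag > pekelgag > pegelgag  (by unconditioned shift, intervocalic voicing)
Only *bekelgag yields all of Sabelan beselgak, Tapanar pegelgag.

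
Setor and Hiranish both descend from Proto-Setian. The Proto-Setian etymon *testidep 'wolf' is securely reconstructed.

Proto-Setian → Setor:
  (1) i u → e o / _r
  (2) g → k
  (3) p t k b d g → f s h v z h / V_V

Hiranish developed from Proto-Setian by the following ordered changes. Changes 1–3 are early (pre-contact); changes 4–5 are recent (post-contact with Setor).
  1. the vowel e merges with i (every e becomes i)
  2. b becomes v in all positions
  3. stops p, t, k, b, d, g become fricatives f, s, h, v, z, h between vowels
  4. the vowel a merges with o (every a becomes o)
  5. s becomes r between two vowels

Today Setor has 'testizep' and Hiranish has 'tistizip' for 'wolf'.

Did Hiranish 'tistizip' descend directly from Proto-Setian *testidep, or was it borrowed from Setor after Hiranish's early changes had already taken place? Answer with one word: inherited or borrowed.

If inherited, *testidep would pass through all of Hiranish's changes:
Hiranish: *testidep
  testidep → tistidip   [vowel merger]
  tistidip (rule 2 does not apply)
  tistidip → tistizip   [intervocalic lenition]
  tistizip (rule 4 does not apply)
  tistizip (rule 5 does not apply)
  giving Hiranish tistizip.
If borrowed from Setor 'testizep' after the early changes, it would undergo only the recent ones:
  rule 4 (vowel merger): no change (testizep)
  rule 5 (rhotacism): no change (testizep)
  ⇒ as a loan: testizep
Hiranish 'tistizip' matches the inherited outcome exactly, so it is an inherited cognate, not a loan.

inherited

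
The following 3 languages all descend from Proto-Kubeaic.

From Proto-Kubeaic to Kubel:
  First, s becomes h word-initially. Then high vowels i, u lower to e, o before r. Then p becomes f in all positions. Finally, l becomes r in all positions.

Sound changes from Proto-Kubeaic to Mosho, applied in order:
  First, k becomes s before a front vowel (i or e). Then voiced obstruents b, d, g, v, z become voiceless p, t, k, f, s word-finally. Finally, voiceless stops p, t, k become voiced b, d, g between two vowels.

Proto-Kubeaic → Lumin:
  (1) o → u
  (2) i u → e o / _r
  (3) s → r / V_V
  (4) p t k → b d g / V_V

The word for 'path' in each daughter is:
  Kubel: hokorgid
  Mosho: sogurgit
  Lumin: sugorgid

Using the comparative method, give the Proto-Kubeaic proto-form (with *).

Position 3: Kubel has k, Mosho has g, Lumin has g. Kubel preserves k here (none of its changes turn any other segment into k), so the proto-segment is *k.
Position 4: Kubel has o, Mosho has u, Lumin has o. Mosho preserves u here (none of its changes turn any other segment into u), so the proto-segment is *u.
Position 1: Kubel has h, Mosho has s, Lumin has s. Lumin preserves s here (none of its changes turn any other segment into s), so the proto-segment is *s.
This points to *sokurgid. Verify forward in each daughter:
Kubel: *sokurgid
  sokurgid → hokurgid   [debuccalisation]
  hokurgid → hokorgid   [pre-rhotic lowering]
  hokorgid (rule 3 does not apply)
  hokorgid (rule 4 does not apply)
  giving Kubel hokorgid.
Mosho: start from *sokurgid.
  rule 1: no change — sokurgid
  rule 2 (final devoicing): sokurgid → sokurgit
  rule 3 (intervocalic voicing): sokurgit → sogurgit
  ⇒ Mosho sogurgit
Lumin: *sokurgid
  sokurgid → sukurgid   [vowel merger]
  sukurgid → sukorgid   [pre-rhotic lowering]
  sukorgid (rule 3 does not apply)
  sukorgid → sugorgid   [intervocalic voicing]
  giving Lumin sugorgid.
*sokurgid is the unique common source.

*sokurgid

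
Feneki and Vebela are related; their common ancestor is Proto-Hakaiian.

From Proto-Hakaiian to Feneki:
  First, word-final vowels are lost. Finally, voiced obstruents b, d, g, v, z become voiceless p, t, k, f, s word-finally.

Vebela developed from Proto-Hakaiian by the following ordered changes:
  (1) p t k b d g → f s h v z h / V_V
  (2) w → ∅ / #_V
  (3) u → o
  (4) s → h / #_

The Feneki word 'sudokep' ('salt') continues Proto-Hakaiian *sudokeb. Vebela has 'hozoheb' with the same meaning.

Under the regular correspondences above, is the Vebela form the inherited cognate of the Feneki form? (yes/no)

Derive the expected Vebela reflex of *sudokeb:
Vebela: start from *sudokeb.
  rule 1 (intervocalic lenition): sudokeb → suzoheb
  rule 2: no change — suzoheb
  rule 3 (vowel merger): suzoheb → sozoheb
  rule 4 (debuccalisation): sozoheb → hozoheb
  ⇒ Vebela hozoheb
Vebela 'hozoheb' matches the regular reflex exactly, so the pair is cognate.

yes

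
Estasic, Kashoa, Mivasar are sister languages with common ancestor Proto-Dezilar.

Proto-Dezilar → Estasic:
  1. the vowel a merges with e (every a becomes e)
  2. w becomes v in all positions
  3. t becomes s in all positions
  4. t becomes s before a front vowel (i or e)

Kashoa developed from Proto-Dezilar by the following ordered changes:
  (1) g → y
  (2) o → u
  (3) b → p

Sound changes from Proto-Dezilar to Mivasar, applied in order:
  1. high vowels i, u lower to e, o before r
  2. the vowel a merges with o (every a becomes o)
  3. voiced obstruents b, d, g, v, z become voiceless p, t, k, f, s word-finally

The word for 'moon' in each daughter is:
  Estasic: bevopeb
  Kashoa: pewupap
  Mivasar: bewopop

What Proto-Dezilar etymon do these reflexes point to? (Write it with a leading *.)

Position 4: Estasic has o, Kashoa has u, Mivasar has o. Estasic preserves o here (none of its changes turn any other segment into o), so the proto-segment is *o.
Position 1: Estasic has b, Kashoa has p, Mivasar has b. Estasic preserves b here (none of its changes turn any other segment into b), so the proto-segment is *b.
Continuing position by position gives *bewopab; check it forward:
Estasic: start from *bewopab.
  rule 1 (vowel merger): bewopab → bewopeb
  rule 2 (unconditioned shift): bewopeb → bevopeb
  rule 3: no change — bevopeb
  rule 4: no change — bevopeb
  ⇒ Estasic bevopeb
Kashoa: start from *bewopab.
  rule 1: no change — bewopab
  rule 2 (vowel merger): bewopab → bewupab
  rule 3 (unconditioned shift): bewupab → pewupap
  ⇒ Kashoa pewupap
Mivasar: *bewopab
  bewopab (rule 1 does not apply)
  bewopab → bewopob   [vowel merger]
  bewopob → bewopop   [final devoicing]
  giving Mivasar bewopop.
Only *bewopab yields all of Estasic bevopeb, Kashoa pewupap, Mivasar bewopop.

*bewopab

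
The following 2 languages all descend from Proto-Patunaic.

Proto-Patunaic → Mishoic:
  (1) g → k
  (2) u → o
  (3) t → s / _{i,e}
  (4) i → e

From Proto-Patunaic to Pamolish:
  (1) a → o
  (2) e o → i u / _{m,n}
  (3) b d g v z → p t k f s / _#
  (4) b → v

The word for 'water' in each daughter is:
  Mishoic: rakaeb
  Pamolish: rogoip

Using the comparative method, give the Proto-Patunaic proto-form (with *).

*ragaib

Position 4: Mishoic has a, Pamolish has o. Mishoic preserves a here (none of its changes turn any other segment into a), so the proto-segment is *a.
Position 3: Mishoic has k, Pamolish has g. Pamolish preserves g here (none of its changes turn any other segment into g), so the proto-segment is *g.
Position 5: Mishoic has e, Pamolish has i. Taking the neighbouring segments as reconstructed: Mishoic e could go back to *e or *i; Pamolish i can only go back to *i — the one source consistent with every daughter is *i.
This points to *ragaib. Verify forward in each daughter:
Mishoic: *ragaib
  ragaib → rakaib   [unconditioned shift]
  rakaib (rule 2 does not apply)
  rakaib (rule 3 does not apply)
  rakaib → rakaeb   [vowel merger]
  giving Mishoic rakaeb.
Pamolish: *ragaib
  ragaib → rogoib   [vowel merger]
  rogoib (rule 2 does not apply)
  rogoib → rogoip   [final devoicing]
  rogoip (rule 4 does not apply)
  giving Pamolish rogoip.
Only *ragaib yields all of Mishoic rakaeb, Pamolish rogoip.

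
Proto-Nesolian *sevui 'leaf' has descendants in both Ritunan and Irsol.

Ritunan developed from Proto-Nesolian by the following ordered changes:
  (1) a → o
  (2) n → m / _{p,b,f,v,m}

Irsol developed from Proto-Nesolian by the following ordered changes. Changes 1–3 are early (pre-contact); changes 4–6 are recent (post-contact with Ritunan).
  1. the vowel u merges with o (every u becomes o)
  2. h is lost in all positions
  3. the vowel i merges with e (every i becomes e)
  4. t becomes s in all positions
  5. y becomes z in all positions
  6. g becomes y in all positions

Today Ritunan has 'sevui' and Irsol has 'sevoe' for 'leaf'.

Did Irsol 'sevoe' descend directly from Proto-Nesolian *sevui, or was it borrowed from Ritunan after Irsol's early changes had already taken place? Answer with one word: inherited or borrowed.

If inherited, *sevui would pass through all of Irsol's changes:
Irsol: *sevui
  sevui → sevoi   [vowel merger]
  sevoi (rule 2 does not apply)
  sevoi → sevoe   [vowel merger]
  sevoe (rule 4 does not apply)
  sevoe (rule 5 does not apply)
  sevoe (rule 6 does not apply)
  giving Irsol sevoe.
If borrowed from Ritunan 'sevui' after the early changes, it would undergo only the recent ones:
  rule 4 (unconditioned shift): no change (sevui)
  rule 5 (unconditioned shift): no change (sevui)
  rule 6 (unconditioned shift): no change (sevui)
  ⇒ as a loan: sevui
Irsol 'sevoe' matches the inherited outcome exactly, so it is an inherited cognate, not a loan.

inherited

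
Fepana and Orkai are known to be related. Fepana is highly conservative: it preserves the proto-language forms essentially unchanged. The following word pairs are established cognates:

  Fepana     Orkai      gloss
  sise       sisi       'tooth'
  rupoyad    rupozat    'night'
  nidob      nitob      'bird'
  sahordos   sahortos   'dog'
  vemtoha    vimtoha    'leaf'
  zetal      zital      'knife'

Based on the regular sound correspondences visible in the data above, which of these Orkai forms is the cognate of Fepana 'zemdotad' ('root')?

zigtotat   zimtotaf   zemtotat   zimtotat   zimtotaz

vemtoha ~ vimtoha — Fepana e corresponds to Orkai i after a consonant, before a nasal.
sahordos ~ sahortos — Fepana d corresponds to Orkai t after a consonant, before a back vowel.
rupoyad ~ rupozat — Fepana d corresponds to Orkai t word-finally.
Applying these to Fepana 'zemdotad':
  zemdotad → zimdotad   (e→i after a consonant, before a nasal)
  zimdotad → zimtotad   (d→t after a consonant, before a back vowel)
  zimtotad → zimtotat   (d→t word-finally)
So the Orkai cognate is 'zimtotat'.

zimtotat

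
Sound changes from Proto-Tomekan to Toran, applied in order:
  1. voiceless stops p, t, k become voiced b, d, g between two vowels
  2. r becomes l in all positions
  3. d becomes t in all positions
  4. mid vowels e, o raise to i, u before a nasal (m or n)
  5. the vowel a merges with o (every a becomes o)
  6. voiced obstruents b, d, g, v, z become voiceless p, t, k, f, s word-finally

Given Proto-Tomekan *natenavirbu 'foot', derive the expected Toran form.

notinovilbu

Toran: *natenavirbu
  natenavirbu → nadenavirbu   [intervocalic voicing]
  nadenavirbu → nadenavilbu   [unconditioned shift]
  nadenavilbu → natenavilbu   [unconditioned shift]
  natenavilbu → natinavilbu   [pre-nasal raising]
  natinavilbu → notinovilbu   [vowel merger]
  notinovilbu (rule 6 does not apply)
  giving Toran notinovilbu.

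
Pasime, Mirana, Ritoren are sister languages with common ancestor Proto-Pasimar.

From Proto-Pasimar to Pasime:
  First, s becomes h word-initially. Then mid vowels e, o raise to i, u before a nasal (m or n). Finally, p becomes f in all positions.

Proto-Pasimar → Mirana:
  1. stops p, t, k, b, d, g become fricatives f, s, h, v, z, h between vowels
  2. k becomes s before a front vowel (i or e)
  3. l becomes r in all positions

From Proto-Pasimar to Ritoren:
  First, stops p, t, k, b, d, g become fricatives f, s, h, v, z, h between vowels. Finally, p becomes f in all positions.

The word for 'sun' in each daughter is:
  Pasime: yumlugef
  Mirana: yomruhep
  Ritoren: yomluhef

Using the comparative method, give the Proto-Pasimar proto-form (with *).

Position 2: Pasime has u, Mirana has o, Ritoren has o. Mirana preserves o here (none of its changes turn any other segment into o), so the proto-segment is *o.
Position 4: Pasime has l, Mirana has r, Ritoren has l. Pasime preserves l here (none of its changes turn any other segment into l), so the proto-segment is *l.
Continuing position by position gives *yomlugep; check it forward:
Pasime: start from *yomlugep.
  rule 1: no change — yomlugep
  rule 2 (pre-nasal raising): yomlugep → yumlugep
  rule 3 (unconditioned shift): yumlugep → yumlugef
  ⇒ Pasime yumlugef
Mirana: *yomlugep > yomluhep > yomruhep  (by intervocalic lenition, unconditioned shift)
Ritoren: *yomlugep > yomluhep > yomluhef  (by intervocalic lenition, unconditioned shift)
No other proto-form is consistent with every reflex, so the reconstruction is *yomlugep.

*yomlugep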